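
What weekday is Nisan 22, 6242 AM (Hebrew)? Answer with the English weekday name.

Saturday

In the Gregorian calendar this is 11 April 2482 (JDN 2627693).
Since JDN mod 7 = 5 (0 = Monday), the day is Saturday.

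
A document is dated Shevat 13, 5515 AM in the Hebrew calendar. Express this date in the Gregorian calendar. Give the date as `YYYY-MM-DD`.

1755-01-25

Julian Day Number of the source date = 2362085.
Converting JDN 2362085 to the Gregorian calendar gives 25 January 1755 CE.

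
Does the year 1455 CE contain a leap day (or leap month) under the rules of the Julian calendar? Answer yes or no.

no

1455 mod 4 = 3, so it is a common year in the Julian calendar.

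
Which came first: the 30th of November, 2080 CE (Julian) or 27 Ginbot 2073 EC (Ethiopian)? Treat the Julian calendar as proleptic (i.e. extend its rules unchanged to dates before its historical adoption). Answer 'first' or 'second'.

Converting both to JDN: 2481112 vs 2481285; the smaller is the first.

first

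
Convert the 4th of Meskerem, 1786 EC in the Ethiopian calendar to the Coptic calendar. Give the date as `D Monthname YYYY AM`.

4 Thout 1510 AM

Julian Day Number of the source date = 2376195.
Converting JDN 2376195 to the Coptic calendar gives 4 Thout 1510 AM.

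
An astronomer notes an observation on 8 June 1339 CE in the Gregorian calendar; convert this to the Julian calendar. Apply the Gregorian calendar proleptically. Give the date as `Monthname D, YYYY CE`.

At this point the Julian calendar is 8 days behind the Gregorian.
8 June 1339 Gregorian − 8 days → 31 May 1339 Julian.

May 31, 1339 CE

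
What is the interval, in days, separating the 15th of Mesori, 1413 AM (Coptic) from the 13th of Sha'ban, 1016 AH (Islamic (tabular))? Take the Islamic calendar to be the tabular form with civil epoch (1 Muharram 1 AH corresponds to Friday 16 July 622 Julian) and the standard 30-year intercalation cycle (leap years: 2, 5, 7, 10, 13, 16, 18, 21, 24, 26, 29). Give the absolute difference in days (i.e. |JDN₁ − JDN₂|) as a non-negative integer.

First date → JDN 2341107; second date → JDN 2308341.
The interval is |2341107 − 2308341| = 32766 days.

32766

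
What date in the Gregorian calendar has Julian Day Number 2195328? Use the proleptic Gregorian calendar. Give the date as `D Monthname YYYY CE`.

JDN 2451545 is 1 Jan 2000; 2195328 is −256217 days from there.

2 July 1298 CE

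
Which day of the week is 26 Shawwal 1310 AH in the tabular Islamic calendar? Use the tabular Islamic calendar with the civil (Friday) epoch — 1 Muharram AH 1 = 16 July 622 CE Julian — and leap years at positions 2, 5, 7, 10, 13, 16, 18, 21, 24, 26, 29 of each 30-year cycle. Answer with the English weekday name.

Saturday

In the Gregorian calendar this is 13 May 1893 (JDN 2412597).
Since JDN mod 7 = 5 (0 = Monday), the day is Saturday.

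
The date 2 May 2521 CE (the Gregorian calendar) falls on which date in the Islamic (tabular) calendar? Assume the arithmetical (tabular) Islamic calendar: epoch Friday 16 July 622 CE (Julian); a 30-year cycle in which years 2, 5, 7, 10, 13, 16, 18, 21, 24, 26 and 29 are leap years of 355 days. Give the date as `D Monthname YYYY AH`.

23 Muharram 1958 AH

Julian Day Number of the source date = 2641958.
Converting JDN 2641958 to the tabular Islamic calendar gives 23 Muharram 1958 AH.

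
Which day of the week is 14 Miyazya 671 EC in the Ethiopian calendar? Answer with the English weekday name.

Saturday

Equivalently 12 April 679 Gregorian, JDN 1969161.
Since JDN mod 7 = 5 (0 = Monday), the day is Saturday.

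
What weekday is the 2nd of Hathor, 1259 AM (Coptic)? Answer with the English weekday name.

Equivalently 8 November 1542 Gregorian, JDN 2284575.
Since JDN mod 7 = 6 (0 = Monday), the day is Sunday.

Sunday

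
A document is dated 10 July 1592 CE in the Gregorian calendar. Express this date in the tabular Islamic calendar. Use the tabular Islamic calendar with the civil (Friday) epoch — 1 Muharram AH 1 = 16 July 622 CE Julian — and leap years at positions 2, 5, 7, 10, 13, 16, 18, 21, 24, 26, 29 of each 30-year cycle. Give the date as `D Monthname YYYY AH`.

30 Ramadan 1000 AH

Both dates share Julian Day Number 2302717; in the tabular Islamic calendar that is 30 Ramadan 1000 AH.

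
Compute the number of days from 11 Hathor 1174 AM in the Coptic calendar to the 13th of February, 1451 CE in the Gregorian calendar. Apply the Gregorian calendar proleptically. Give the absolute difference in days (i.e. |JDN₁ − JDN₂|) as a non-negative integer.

JDN of the first date = 2253538.
JDN of the second date = 2251070.
|2251070 − 2253538| = 2468.

2468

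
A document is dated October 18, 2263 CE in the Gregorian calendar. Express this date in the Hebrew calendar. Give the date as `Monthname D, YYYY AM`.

Julian Day Number of the source date = 2547894.
Converting JDN 2547894 to the Hebrew calendar gives 14 Tishrei 6024 AM.

Tishrei 14, 6024 AM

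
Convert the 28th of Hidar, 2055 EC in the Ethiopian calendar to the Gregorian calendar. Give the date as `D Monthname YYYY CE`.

Both dates share Julian Day Number 2474531; in the Gregorian calendar that is 7 December 2062 CE.

7 December 2062 CE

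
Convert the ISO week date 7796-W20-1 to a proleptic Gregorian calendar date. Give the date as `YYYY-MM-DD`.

7796-05-16

ISO week 1 of 7796 is the week containing the first Thursday of 7796.
Week 20, day 1 (Monday) lands on 7796-05-16.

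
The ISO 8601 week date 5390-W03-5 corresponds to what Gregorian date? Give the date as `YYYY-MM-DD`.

ISO week 1 of 5390 is the week containing the first Thursday of 5390.
Week 3, day 5 (Friday) lands on 5390-01-22.

5390-01-22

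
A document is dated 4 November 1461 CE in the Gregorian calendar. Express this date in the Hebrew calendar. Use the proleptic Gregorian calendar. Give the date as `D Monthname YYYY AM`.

Julian Day Number of the source date = 2254987.
Converting JDN 2254987 to the Hebrew calendar gives 22 Cheshvan 5222 AM.

22 Cheshvan 5222 AM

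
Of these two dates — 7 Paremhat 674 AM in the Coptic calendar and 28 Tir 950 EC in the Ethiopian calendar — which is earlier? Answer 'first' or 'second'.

second

First date → JDN 2071029; second date → JDN 2070990.
JDN 2070990 < JDN 2071029, so the second date is earlier.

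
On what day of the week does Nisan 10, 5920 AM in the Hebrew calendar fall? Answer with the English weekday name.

Thursday

This is JDN 2510091 (17 April 2160 Gregorian).
JDN 2510091 mod 7 = 3, and JDN 0 was a Monday, so this is a Thursday.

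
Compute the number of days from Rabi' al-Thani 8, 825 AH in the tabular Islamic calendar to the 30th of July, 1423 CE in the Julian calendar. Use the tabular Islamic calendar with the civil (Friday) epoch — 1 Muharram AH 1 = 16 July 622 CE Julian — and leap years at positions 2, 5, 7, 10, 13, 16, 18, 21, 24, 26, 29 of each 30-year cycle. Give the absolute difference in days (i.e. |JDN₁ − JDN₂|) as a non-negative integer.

485

JDN of the first date = 2240534.
JDN of the second date = 2241019.
|2241019 − 2240534| = 485.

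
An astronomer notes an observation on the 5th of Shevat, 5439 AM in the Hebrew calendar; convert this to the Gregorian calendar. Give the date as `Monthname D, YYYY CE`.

January 18, 1679 CE

Julian Day Number of the source date = 2334320.
Converting JDN 2334320 to the Gregorian calendar gives 18 January 1679 CE.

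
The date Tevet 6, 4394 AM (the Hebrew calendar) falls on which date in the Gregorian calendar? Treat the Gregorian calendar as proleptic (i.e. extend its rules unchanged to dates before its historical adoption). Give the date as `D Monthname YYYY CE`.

Julian Day Number of the source date = 1952608.
Converting JDN 1952608 to the Gregorian calendar gives 16 December 633 CE.

16 December 633 CE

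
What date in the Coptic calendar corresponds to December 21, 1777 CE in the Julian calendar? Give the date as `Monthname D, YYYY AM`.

Both dates share Julian Day Number 2370462; in the Coptic calendar that is 25 Koiak 1494 AM.

Koiak 25, 1494 AM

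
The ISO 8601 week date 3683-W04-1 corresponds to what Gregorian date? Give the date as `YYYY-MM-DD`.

ISO week 1 of 3683 is the week containing the first Thursday of 3683.
Week 4, day 1 (Monday) lands on 3683-01-25.

3683-01-25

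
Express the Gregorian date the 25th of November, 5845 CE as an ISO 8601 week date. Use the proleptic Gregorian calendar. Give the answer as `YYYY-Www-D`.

5845-W48-2

The weekday is Tuesday (ISO weekday 2).
That Tuesday belongs to ISO week 48 of ISO year 5845.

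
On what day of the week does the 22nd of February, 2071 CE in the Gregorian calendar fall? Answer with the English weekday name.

Sunday

Since JDN mod 7 = 6 (0 = Monday), the day is Sunday.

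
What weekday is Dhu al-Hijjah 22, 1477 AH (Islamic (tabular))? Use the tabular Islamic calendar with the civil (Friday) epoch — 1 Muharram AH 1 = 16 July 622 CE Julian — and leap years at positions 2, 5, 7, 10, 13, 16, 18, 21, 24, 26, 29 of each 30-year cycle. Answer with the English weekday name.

This is JDN 2471831 (17 July 2055 Gregorian).
Since JDN mod 7 = 5 (0 = Monday), the day is Saturday.

Saturday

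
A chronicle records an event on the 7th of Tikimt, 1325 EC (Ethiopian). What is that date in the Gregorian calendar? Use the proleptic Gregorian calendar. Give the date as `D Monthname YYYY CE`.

12 October 1332 CE

Julian Day Number of the source date = 2207848.
Converting JDN 2207848 to the Gregorian calendar gives 12 October 1332 CE.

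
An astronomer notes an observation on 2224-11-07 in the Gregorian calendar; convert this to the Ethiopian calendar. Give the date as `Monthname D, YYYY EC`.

Both dates share Julian Day Number 2533670; in the Ethiopian calendar that is 26 Tikimt 2217 EC.

Tikimt 26, 2217 EC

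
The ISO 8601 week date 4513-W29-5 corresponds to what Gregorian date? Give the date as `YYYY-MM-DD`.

ISO week 1 of 4513 is the week containing the first Thursday of 4513.
Week 29, day 5 (Friday) lands on 4513-07-21.

4513-07-21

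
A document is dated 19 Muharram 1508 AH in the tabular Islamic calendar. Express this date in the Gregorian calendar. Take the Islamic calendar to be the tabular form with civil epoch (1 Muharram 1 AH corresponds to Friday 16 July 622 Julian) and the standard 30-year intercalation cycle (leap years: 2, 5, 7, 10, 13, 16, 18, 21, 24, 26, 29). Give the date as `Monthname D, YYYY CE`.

September 20, 2084 CE

Julian Day Number of the source date = 2482489.
Converting JDN 2482489 to the Gregorian calendar gives 20 September 2084 CE.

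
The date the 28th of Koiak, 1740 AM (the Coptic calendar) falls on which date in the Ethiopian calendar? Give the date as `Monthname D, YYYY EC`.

Both dates share Julian Day Number 2460317; in the Ethiopian calendar that is 28 Tahsas 2016 EC.

Tahsas 28, 2016 EC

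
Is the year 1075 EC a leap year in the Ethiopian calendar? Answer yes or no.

1075 mod 4 = 3; in the Ethiopian calendar a year is leap when year mod 4 = 3, so it is a leap year.

yes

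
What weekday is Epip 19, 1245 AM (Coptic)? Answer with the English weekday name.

Tuesday

In the proleptic Gregorian calendar this is 23 July 1529 (JDN 2279719).
2279719 ≡ 1 (mod 7); counting from Monday = 0 gives Tuesday.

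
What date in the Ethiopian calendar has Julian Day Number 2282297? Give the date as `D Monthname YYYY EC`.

JDN 2282297 is 13 August 1536 in the proleptic Gregorian calendar.
In the Ethiopian calendar that day is 10 Nehase 1528 EC.

10 Nehase 1528 EC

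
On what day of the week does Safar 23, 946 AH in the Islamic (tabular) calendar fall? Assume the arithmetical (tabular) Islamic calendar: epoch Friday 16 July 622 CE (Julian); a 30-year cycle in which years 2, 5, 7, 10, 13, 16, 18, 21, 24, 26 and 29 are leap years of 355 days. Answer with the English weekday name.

In the proleptic Gregorian calendar this is 20 July 1539 (JDN 2283368).
Since JDN mod 7 = 3 (0 = Monday), the day is Thursday.

Thursday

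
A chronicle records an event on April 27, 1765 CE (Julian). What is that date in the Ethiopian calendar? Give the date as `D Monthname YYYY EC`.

Julian Day Number of the source date = 2365841.
Converting JDN 2365841 to the Ethiopian calendar gives 2 Ginbot 1757 EC.

2 Ginbot 1757 EC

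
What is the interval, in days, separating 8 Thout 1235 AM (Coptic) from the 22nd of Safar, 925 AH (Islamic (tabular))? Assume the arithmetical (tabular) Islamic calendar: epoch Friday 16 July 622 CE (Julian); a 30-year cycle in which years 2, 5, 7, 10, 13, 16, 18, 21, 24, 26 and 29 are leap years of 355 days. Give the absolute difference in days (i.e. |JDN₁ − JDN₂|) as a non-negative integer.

171

First date → JDN 2275755; second date → JDN 2275926.
The interval is |2275755 − 2275926| = 171 days.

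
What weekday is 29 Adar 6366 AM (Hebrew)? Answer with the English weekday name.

This is JDN 2672971 (31 March 2606 Gregorian).
JDN 2672971 mod 7 = 0, and JDN 0 was a Monday, so this is a Monday.

Monday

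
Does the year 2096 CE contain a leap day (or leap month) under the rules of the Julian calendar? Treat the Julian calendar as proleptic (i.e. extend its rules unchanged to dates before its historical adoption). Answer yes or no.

yes

2096 mod 4 = 0, so it is a leap year in the Julian calendar.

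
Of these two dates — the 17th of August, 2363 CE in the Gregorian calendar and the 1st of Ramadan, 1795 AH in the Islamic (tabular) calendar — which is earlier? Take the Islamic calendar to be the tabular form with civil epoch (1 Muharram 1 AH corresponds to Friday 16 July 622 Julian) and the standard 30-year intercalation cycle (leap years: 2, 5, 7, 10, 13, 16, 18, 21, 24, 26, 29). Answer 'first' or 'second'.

First date → JDN 2584356; second date → JDN 2584410.
JDN 2584356 < JDN 2584410, so the first date is earlier.

first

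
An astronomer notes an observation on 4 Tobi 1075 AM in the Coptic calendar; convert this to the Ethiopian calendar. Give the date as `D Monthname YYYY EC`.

Both dates share Julian Day Number 2217431; in the Ethiopian calendar that is 4 Tir 1351 EC.

4 Tir 1351 EC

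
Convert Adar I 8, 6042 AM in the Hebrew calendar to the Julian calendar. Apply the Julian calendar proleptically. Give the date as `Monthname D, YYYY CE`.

Both dates share Julian Day Number 2554592; in the Julian calendar that is 3 February 2282 CE.

February 3, 2282 CE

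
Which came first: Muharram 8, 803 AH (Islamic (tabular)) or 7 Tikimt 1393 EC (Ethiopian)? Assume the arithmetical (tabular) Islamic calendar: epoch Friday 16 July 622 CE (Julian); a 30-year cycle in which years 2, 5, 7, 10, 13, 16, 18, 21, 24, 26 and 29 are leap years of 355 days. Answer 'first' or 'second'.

Converting both to JDN: 2232649 vs 2232685; the smaller is the first.

first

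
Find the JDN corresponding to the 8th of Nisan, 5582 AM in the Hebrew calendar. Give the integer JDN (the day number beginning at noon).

Equivalently 30 March 1822 (Gregorian).
JDN 2299161 is 15 October 1582 CE (Gregorian); the target day is +87459 days from there, so JDN = 2386620.

2386620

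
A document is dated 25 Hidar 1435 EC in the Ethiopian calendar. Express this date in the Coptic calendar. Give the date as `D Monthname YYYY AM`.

Julian Day Number of the source date = 2248073.
Converting JDN 2248073 to the Coptic calendar gives 25 Hathor 1159 AM.

25 Hathor 1159 AM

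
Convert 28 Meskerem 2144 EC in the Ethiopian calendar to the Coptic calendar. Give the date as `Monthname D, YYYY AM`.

Thout 28, 1868 AM

Both dates share Julian Day Number 2506979; in the Coptic calendar that is 28 Thout 1868 AM.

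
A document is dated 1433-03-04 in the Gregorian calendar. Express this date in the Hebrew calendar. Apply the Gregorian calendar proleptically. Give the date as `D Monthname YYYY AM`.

Both dates share Julian Day Number 2244515; in the Hebrew calendar that is 3 Adar II 5193 AM.

3 Adar II 5193 AM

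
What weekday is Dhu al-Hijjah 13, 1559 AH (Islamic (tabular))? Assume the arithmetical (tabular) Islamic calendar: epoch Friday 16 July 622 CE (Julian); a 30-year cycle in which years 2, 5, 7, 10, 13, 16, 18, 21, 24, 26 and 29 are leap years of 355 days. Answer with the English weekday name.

This is JDN 2500880 (28 January 2135 Gregorian).
JDN 2500880 mod 7 = 4, and JDN 0 was a Monday, so this is a Friday.

Friday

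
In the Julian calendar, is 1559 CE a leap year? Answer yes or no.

1559 mod 4 = 3, so it is a common year in the Julian calendar.

no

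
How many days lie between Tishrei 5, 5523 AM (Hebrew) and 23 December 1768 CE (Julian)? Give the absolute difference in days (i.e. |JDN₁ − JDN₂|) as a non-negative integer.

JDN of the first date = 2364882.
JDN of the second date = 2367177.
|2367177 − 2364882| = 2295.

2295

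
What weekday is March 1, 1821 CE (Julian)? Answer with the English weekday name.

Tuesday

Equivalently 13 March 1821 Gregorian, JDN 2386238.
JDN 2386238 mod 7 = 1, and JDN 0 was a Monday, so this is a Tuesday.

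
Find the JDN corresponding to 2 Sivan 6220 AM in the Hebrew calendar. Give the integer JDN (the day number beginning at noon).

Equivalently 22 May 2460 (Gregorian).
JDN 2299161 is 15 October 1582 CE (Gregorian); the target day is +320538 days from there, so JDN = 2619699.

2619699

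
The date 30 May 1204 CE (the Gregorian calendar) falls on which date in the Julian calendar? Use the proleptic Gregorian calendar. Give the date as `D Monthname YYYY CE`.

23 May 1204 CE

For dates in this range the Gregorian date is 7 days ahead of the Julian.
30 May 1204 Gregorian − 7 days → 23 May 1204 Julian.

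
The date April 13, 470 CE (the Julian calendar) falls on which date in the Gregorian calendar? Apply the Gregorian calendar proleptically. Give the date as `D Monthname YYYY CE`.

At this point the Julian calendar is 1 day behind the Gregorian.
13 April 470 Julian + 1 day → 14 April 470 Gregorian.

14 April 470 CE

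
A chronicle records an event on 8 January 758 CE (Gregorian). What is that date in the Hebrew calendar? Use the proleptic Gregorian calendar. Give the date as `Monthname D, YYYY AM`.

Both dates share Julian Day Number 1997921; in the Hebrew calendar that is 18 Tevet 4518 AM.

Tevet 18, 4518 AM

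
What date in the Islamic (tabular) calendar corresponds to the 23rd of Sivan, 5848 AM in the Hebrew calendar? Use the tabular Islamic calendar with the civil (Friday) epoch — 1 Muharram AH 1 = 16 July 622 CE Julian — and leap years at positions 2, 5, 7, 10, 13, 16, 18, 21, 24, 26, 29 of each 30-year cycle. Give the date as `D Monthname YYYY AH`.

22 Dhu al-Qa'dah 1511 AH

Both dates share Julian Day Number 2483850; in the tabular Islamic calendar that is 22 Dhu al-Qa'dah 1511 AH.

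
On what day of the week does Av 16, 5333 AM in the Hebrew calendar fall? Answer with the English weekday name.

Thursday

This is JDN 2295793 (26 July 1573 Gregorian).
Since JDN mod 7 = 3 (0 = Monday), the day is Thursday.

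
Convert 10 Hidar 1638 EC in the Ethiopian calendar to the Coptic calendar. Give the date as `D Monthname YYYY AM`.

10 Hathor 1362 AM

The source date corresponds to 16 November 1645 in the Gregorian calendar (JDN 2322204).
That day falls on 10 Hathor 1362 AM in the Coptic calendar.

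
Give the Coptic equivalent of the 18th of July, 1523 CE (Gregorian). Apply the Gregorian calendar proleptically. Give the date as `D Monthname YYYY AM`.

Julian Day Number of the source date = 2277522.
Converting JDN 2277522 to the Coptic calendar gives 14 Epip 1239 AM.

14 Epip 1239 AM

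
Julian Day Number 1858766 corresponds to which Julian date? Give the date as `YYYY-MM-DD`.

0377-01-09

JDN 1858766 is 10 January 377 in the proleptic Gregorian calendar.
In the Julian calendar that day is 0377-01-09.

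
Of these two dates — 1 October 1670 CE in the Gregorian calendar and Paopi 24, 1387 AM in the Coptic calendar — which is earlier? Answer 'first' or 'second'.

first

First date → JDN 2331289; second date → JDN 2331319.
JDN 2331289 < JDN 2331319, so the first date is earlier.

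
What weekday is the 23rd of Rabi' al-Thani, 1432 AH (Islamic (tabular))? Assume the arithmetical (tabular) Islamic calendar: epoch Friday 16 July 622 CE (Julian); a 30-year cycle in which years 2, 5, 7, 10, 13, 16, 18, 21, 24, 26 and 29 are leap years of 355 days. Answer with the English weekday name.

This is JDN 2455650 (29 March 2011 Gregorian).
JDN 2455650 mod 7 = 1, and JDN 0 was a Monday, so this is a Tuesday.

Tuesday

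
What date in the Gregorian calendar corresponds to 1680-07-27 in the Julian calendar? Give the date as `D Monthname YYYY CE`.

6 August 1680 CE

At this point the Julian calendar is 10 days behind the Gregorian.
27 July 1680 Julian + 10 days → 6 August 1680 Gregorian.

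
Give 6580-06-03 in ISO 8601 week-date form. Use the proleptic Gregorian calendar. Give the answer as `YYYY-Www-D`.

6580-W22-6

The weekday is Saturday (ISO weekday 6).
That Saturday belongs to ISO week 22 of ISO year 6580.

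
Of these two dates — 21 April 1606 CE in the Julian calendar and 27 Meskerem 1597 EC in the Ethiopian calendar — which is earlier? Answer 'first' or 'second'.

second

First date → JDN 2307760; second date → JDN 2307186.
JDN 2307186 < JDN 2307760, so the second date is earlier.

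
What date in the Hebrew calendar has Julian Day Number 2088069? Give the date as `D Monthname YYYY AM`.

The proleptic Gregorian equivalent of JDN 2088069 is 2 November 1004.
In the Hebrew calendar that day is 10 Cheshvan 4765 AM.

10 Cheshvan 4765 AM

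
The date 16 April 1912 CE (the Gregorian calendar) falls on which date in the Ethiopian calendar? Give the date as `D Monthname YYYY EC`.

8 Miyazya 1904 EC

Both dates share Julian Day Number 2419509; in the Ethiopian calendar that is 8 Miyazya 1904 EC.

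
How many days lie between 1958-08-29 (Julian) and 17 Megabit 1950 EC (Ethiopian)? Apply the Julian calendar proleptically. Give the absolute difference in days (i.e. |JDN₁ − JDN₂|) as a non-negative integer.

169

JDN of the first date = 2436458.
JDN of the second date = 2436289.
|2436289 − 2436458| = 169.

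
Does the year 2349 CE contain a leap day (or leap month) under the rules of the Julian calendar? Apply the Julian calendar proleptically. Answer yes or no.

no

2349 mod 4 = 1, so it is a common year in the Julian calendar.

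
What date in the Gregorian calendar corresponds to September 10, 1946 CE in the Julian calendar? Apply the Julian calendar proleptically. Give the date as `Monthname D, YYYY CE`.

September 23, 1946 CE

At this point the Julian calendar is 13 days behind the Gregorian.
10 September 1946 Julian + 13 days → 23 September 1946 Gregorian.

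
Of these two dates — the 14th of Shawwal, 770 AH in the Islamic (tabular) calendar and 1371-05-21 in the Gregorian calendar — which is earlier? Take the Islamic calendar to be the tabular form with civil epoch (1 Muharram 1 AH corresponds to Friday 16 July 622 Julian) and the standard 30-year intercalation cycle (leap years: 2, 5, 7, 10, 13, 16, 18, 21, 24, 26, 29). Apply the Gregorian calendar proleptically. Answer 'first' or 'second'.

Converting both to JDN: 2221227 vs 2221948; the smaller is the first.

first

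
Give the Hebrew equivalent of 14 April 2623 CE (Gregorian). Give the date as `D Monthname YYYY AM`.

21 Nisan 6383 AM

Both dates share Julian Day Number 2679194; in the Hebrew calendar that is 21 Nisan 6383 AM.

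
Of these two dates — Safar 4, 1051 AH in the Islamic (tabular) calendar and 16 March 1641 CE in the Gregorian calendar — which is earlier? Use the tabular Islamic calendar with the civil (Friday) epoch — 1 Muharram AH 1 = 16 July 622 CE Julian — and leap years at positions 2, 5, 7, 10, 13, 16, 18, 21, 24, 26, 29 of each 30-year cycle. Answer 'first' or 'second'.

second

First date → JDN 2320558; second date → JDN 2320498.
JDN 2320498 < JDN 2320558, so the second date is earlier.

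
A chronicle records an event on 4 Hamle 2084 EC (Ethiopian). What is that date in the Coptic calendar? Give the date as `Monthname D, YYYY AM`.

Epip 4, 1808 AM

Julian Day Number of the source date = 2485340.
Converting JDN 2485340 to the Coptic calendar gives 4 Epip 1808 AM.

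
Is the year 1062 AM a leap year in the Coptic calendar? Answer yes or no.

no

1062 mod 4 = 2; in the Coptic calendar a year is leap when year mod 4 = 3, so it is a common year.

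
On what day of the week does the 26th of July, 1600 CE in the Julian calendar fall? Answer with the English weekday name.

Equivalently 5 August 1600 Gregorian, JDN 2305665.
Since JDN mod 7 = 5 (0 = Monday), the day is Saturday.

Saturday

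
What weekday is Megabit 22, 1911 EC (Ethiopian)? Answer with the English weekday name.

This is JDN 2422049 (31 March 1919 Gregorian).
2422049 ≡ 0 (mod 7); counting from Monday = 0 gives Monday.

Monday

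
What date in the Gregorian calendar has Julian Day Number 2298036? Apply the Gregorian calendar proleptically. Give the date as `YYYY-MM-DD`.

JDN 2451545 is 1 Jan 2000; 2298036 is −153509 days from there.

1579-09-16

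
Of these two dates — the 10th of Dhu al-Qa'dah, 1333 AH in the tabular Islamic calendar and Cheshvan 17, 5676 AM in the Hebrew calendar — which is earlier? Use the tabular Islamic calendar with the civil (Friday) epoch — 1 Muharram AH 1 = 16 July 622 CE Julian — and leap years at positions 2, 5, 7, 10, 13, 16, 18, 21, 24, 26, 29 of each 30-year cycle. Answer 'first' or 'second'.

first

Converting both to JDN: 2420760 vs 2420796; the smaller is the first.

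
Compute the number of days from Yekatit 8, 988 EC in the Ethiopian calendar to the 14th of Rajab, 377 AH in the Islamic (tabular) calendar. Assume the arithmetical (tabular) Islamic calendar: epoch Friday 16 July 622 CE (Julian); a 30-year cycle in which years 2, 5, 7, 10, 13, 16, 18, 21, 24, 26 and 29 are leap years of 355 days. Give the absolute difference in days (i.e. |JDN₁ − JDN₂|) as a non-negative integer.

3008

JDN of the first date = 2084880.
JDN of the second date = 2081872.
|2081872 − 2084880| = 3008.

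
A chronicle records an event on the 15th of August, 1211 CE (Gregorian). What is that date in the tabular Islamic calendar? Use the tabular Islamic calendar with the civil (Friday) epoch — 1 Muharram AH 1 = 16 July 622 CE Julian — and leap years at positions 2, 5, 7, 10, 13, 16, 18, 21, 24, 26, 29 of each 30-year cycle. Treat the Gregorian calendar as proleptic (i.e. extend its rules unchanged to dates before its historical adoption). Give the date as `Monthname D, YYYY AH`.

Both dates share Julian Day Number 2163595; in the tabular Islamic calendar that is 25 Safar 608 AH.

Safar 25, 608 AH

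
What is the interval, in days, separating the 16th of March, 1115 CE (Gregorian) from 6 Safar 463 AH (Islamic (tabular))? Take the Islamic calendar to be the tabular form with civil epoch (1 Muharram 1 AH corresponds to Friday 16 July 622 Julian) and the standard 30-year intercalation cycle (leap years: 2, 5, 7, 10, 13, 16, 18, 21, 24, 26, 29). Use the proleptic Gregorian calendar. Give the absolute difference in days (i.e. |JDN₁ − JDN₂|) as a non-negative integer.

First date → JDN 2128379; second date → JDN 2112192.
The interval is |2128379 − 2112192| = 16187 days.

16187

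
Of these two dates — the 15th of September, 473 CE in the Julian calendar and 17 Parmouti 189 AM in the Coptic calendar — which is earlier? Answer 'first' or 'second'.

second

First date → JDN 1894079; second date → JDN 1893923.
JDN 1893923 < JDN 1894079, so the second date is earlier.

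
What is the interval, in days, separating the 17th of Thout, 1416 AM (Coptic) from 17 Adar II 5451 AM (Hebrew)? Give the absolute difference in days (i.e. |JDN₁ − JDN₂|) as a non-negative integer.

JDN of the first date = 2341875.
JDN of the second date = 2338762.
|2338762 − 2341875| = 3113.

3113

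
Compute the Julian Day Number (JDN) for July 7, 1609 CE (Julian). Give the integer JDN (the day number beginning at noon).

In the Gregorian calendar the same day is 17 July 1609.
JDN 2400001 is 17 November 1858 CE (Gregorian), MJD 0; the target day is −91068 days from there, so JDN = 2308933.

2308933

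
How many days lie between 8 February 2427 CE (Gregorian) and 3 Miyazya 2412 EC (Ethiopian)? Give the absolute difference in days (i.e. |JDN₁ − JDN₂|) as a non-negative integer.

JDN of the first date = 2607542.
JDN of the second date = 2605051.
|2605051 − 2607542| = 2491.

2491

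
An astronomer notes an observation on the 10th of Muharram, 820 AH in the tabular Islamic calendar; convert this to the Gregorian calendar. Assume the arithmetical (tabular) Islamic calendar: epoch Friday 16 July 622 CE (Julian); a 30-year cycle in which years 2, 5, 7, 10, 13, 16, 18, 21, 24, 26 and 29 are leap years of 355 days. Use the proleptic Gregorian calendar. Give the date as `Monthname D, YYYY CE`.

March 8, 1417 CE

Julian Day Number of the source date = 2238675.
Converting JDN 2238675 to the Gregorian calendar gives 8 March 1417 CE.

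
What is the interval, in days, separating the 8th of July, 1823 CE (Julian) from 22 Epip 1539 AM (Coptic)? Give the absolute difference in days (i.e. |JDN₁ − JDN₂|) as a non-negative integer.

8

First date → JDN 2387097; second date → JDN 2387105.
The interval is |2387097 − 2387105| = 8 days.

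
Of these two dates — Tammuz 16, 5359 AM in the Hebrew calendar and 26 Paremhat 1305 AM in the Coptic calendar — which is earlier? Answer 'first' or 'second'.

The two dates have Julian Day Numbers 2305272 and 2301521 respectively.
Since 2301521 < 2305272, the second date comes first.

second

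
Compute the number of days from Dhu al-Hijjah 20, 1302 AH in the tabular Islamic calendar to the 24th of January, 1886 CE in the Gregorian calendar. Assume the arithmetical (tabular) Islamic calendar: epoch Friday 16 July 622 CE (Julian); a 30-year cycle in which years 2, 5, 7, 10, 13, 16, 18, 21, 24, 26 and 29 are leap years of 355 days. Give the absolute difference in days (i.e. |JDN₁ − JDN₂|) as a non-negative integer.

116

First date → JDN 2409815; second date → JDN 2409931.
The interval is |2409815 − 2409931| = 116 days.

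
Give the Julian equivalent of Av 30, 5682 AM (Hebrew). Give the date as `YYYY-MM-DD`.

The source date corresponds to 24 August 1922 in the Gregorian calendar (JDN 2423291).
That day falls on 11 August 1922 CE in the Julian calendar.

1922-08-11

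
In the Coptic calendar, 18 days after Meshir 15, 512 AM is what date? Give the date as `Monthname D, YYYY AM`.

JDN of Meshir 15, 512 AM = 2011837.
2011837 + 18 = 2011855.
JDN 2011855 in the Coptic calendar is Paremhat 3, 512 AM.

Paremhat 3, 512 AM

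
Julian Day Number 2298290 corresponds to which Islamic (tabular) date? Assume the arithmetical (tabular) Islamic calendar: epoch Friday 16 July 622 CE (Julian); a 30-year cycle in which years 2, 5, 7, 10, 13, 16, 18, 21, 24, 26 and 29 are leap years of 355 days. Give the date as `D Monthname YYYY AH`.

2 Rabi' al-Thani 988 AH

JDN 2298290 is 27 May 1580 in the proleptic Gregorian calendar.
In the tabular Islamic calendar that day is 2 Rabi' al-Thani 988 AH.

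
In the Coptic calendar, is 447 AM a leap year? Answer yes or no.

447 mod 4 = 3; in the Coptic calendar a year is leap when year mod 4 = 3, so it is a leap year.

yes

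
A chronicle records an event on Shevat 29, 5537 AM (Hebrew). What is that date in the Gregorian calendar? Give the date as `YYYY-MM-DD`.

1777-02-06

Julian Day Number of the source date = 2370133.
Converting JDN 2370133 to the Gregorian calendar gives 6 February 1777 CE.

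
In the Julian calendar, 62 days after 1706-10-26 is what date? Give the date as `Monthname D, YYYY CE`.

Counting 62 days forward from JDN 2344473 reaches JDN 2344535, which is December 27, 1706 CE.

December 27, 1706 CE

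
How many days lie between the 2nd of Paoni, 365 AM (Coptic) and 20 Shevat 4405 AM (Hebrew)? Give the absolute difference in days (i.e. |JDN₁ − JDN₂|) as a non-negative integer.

First date → JDN 1958252; second date → JDN 1956668.
The interval is |1958252 − 1956668| = 1584 days.

1584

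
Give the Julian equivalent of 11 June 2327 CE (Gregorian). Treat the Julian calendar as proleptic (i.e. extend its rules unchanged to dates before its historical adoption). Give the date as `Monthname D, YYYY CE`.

The Julian–Gregorian offset here is 16 days (Julian trailing).
11 June 2327 Gregorian − 16 days → 26 May 2327 Julian.

May 26, 2327 CE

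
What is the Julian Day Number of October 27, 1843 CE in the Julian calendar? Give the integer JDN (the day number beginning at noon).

2394513

Equivalently 8 November 1843 (Gregorian).
JDN 2451545 is 1 January 2000 CE (Gregorian); the target day is −57032 days from there, so JDN = 2394513.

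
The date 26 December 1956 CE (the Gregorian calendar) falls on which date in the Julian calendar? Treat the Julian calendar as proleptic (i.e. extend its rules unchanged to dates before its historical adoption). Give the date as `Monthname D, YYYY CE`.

For dates in this range the Gregorian date is 13 days ahead of the Julian.
26 December 1956 Gregorian − 13 days → 13 December 1956 Julian.

December 13, 1956 CE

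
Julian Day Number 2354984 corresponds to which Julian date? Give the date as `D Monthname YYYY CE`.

The Gregorian equivalent of JDN 2354984 is 17 August 1735.
In the Julian calendar that day is 6 August 1735 CE.

6 August 1735 CE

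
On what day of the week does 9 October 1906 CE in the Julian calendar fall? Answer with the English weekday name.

Equivalently 22 October 1906 Gregorian, JDN 2417506.
2417506 ≡ 0 (mod 7); counting from Monday = 0 gives Monday.

Monday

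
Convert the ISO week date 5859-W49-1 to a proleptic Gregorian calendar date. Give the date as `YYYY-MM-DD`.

ISO week 1 of 5859 is the week containing the first Thursday of 5859.
Week 49, day 1 (Monday) lands on 5859-12-05.

5859-12-05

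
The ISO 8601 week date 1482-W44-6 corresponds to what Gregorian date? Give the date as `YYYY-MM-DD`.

1482-11-04

ISO week 1 of 1482 is the week containing the first Thursday of 1482.
Week 44, day 6 (Saturday) lands on 1482-11-04.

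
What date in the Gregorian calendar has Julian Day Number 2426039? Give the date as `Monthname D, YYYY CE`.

JDN 2451545 is 1 Jan 2000; 2426039 is −25506 days from there.

March 3, 1930 CE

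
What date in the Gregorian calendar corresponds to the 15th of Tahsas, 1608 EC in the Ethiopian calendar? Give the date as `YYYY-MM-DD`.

Both dates share Julian Day Number 2311282; in the Gregorian calendar that is 22 December 1615 CE.

1615-12-22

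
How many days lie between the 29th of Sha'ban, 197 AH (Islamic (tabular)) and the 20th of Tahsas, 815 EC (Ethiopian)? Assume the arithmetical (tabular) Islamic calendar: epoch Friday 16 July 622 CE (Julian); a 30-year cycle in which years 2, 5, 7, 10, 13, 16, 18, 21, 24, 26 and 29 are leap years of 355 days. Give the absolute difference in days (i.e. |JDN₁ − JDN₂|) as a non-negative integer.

JDN of the first date = 2018131.
JDN of the second date = 2021643.
|2021643 − 2018131| = 3512.

3512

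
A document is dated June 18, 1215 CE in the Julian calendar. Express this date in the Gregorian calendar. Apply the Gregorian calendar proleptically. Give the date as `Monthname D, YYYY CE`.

At this point the Julian calendar is 7 days behind the Gregorian.
18 June 1215 Julian + 7 days → 25 June 1215 Gregorian.

June 25, 1215 CE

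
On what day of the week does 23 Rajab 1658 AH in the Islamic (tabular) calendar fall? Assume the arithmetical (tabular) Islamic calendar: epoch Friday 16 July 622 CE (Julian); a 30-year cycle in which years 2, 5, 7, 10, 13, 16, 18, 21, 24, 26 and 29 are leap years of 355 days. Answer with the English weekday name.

Saturday

In the Gregorian calendar this is 2 October 2230 (JDN 2535825).
JDN 2535825 mod 7 = 5, and JDN 0 was a Monday, so this is a Saturday.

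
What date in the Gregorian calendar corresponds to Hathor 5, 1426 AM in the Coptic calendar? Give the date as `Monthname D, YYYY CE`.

November 12, 1709 CE

Both dates share Julian Day Number 2345575; in the Gregorian calendar that is 12 November 1709 CE.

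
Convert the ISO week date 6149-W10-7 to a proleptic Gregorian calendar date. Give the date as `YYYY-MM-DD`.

ISO week 1 of 6149 is the week containing the first Thursday of 6149.
Week 10, day 7 (Sunday) lands on 6149-03-09.

6149-03-09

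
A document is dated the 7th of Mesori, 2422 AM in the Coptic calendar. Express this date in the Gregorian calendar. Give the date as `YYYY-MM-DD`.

Julian Day Number of the source date = 2709636.
Converting JDN 2709636 to the Gregorian calendar gives 19 August 2706 CE.

2706-08-19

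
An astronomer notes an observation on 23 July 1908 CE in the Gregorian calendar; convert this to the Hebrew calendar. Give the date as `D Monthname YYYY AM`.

24 Tammuz 5668 AM

Julian Day Number of the source date = 2418146.
Converting JDN 2418146 to the Hebrew calendar gives 24 Tammuz 5668 AM.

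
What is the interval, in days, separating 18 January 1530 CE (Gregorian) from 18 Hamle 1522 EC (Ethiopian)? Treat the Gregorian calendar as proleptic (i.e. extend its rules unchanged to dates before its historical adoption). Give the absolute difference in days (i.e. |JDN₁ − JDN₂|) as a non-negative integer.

185

First date → JDN 2279898; second date → JDN 2280083.
The interval is |2279898 − 2280083| = 185 days.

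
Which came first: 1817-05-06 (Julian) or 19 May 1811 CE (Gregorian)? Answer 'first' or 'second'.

Converting both to JDN: 2384843 vs 2382652; the smaller is the second.

second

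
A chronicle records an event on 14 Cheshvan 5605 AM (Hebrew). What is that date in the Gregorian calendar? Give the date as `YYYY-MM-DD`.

1844-10-27

Julian Day Number of the source date = 2394867.
Converting JDN 2394867 to the Gregorian calendar gives 27 October 1844 CE.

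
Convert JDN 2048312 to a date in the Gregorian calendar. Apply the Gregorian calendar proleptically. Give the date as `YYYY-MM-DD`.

JDN 2451545 is 1 Jan 2000; 2048312 is −403233 days from there.

0895-12-26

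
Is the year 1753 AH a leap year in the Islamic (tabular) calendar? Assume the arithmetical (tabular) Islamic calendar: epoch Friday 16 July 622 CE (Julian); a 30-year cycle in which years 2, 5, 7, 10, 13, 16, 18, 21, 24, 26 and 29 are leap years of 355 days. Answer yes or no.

yes

Year 1753 AH is year 13 of its 30-year cycle; leap positions are 2, 5, 7, 10, 13, 16, 18, 21, 24, 26, 29, so it is a leap year (355 days).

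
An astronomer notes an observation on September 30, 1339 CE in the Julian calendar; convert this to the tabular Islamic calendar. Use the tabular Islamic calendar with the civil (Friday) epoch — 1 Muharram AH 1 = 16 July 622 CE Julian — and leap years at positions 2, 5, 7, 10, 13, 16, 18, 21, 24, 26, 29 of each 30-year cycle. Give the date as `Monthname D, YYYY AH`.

The source date corresponds to 8 October 1339 in the proleptic Gregorian calendar (JDN 2210400).
That day falls on 25 Rabi' al-Awwal 740 AH in the tabular Islamic calendar.

Rabi' al-Awwal 25, 740 AH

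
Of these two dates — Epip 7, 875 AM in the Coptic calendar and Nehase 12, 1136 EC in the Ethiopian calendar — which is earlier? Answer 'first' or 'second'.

second

First date → JDN 2144564; second date → JDN 2139121.
JDN 2139121 < JDN 2144564, so the second date is earlier.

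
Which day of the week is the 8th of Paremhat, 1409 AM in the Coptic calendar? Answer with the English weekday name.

Saturday

In the Gregorian calendar this is 14 March 1693 (JDN 2339489).
Since JDN mod 7 = 5 (0 = Monday), the day is Saturday.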